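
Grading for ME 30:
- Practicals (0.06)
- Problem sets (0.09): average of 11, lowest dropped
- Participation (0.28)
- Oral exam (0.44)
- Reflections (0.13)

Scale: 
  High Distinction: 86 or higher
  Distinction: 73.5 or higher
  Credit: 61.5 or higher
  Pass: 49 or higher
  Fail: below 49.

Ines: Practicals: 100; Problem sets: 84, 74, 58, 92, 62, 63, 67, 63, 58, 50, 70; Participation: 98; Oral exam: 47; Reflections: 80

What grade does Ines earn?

Problem sets: drop 50 → average of remaining 10 = 691/10 = 69.1
Weighted total:
  Practicals 100 × 0.06 = 6
  Problem sets 69.1 × 0.09 = 6.219
  Participation 98 × 0.28 = 27.44
  Oral exam 47 × 0.44 = 20.68
  Reflections 80 × 0.13 = 10.4
Sum = 70.739
70.739 is ≥ 61.5 and < 73.5 → Credit

Credit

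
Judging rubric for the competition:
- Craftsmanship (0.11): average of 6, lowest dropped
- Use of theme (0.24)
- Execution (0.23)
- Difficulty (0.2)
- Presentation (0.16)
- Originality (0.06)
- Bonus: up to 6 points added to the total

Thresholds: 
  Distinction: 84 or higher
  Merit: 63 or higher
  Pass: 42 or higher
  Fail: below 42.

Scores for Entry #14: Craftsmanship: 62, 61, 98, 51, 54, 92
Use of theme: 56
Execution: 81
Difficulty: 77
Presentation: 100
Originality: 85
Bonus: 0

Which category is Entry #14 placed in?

Merit

Craftsmanship: drop 51 → average of remaining 5 = 367/5 = 73.4
Weighted total:
  Craftsmanship 73.4 × 0.11 = 8.074
  Use of theme 56 × 0.24 = 13.44
  Execution 81 × 0.23 = 18.63
  Difficulty 77 × 0.2 = 15.4
  Presentation 100 × 0.16 = 16
  Originality 85 × 0.06 = 5.1
Sum = 76.644
Bonus: 76.644 + 0 = 76.644
76.644 is ≥ 63 and < 84 → Merit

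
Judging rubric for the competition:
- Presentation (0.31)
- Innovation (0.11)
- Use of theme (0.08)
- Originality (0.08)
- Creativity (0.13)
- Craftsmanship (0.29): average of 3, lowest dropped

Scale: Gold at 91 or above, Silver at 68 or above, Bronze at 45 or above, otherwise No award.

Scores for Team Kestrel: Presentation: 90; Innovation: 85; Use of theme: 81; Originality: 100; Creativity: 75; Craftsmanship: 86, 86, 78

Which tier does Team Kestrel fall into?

Craftsmanship: drop 78 → average of remaining 2 = 172/2 = 86
Weighted total:
  Presentation 90 × 0.31 = 27.9
  Innovation 85 × 0.11 = 9.35
  Use of theme 81 × 0.08 = 6.48
  Originality 100 × 0.08 = 8
  Creativity 75 × 0.13 = 9.75
  Craftsmanship 86 × 0.29 = 24.94
Sum = 86.42
86.42 is ≥ 68 and < 91 → Silver

Silver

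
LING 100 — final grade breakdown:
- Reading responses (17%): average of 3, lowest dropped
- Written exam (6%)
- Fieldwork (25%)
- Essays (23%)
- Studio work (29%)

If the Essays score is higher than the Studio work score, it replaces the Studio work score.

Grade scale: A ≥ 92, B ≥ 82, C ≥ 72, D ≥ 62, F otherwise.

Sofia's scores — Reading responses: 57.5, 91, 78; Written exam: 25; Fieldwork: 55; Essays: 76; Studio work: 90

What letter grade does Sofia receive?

Reading responses: drop 57.5 → average of remaining 2 = 169/2 = 84.5
Essays (76) ≤ Studio work (90), so Studio work stays at 90.
Weighted total:
  Reading responses 84.5 × 0.17 = 14.365
  Written exam 25 × 0.06 = 1.5
  Fieldwork 55 × 0.25 = 13.75
  Essays 76 × 0.23 = 17.48
  Studio work 90 × 0.29 = 26.1
Sum = 73.195
73.195 is ≥ 72 and < 82 → C

C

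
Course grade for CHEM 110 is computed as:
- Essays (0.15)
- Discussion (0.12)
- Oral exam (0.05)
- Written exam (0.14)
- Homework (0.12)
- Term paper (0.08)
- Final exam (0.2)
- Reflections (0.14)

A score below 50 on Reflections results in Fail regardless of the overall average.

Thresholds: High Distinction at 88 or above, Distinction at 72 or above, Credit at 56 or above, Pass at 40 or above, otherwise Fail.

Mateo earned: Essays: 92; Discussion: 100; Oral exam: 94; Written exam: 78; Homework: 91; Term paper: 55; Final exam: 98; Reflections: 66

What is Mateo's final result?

Distinction

Reflections score 66 ≥ 50: minimum met.
Weighted total:
  Essays 92 × 0.15 = 13.8
  Discussion 100 × 0.12 = 12
  Oral exam 94 × 0.05 = 4.7
  Written exam 78 × 0.14 = 10.92
  Homework 91 × 0.12 = 10.92
  Term paper 55 × 0.08 = 4.4
  Final exam 98 × 0.2 = 19.6
  Reflections 66 × 0.14 = 9.24
Sum = 85.58
85.58 is ≥ 72 and < 88 → Distinction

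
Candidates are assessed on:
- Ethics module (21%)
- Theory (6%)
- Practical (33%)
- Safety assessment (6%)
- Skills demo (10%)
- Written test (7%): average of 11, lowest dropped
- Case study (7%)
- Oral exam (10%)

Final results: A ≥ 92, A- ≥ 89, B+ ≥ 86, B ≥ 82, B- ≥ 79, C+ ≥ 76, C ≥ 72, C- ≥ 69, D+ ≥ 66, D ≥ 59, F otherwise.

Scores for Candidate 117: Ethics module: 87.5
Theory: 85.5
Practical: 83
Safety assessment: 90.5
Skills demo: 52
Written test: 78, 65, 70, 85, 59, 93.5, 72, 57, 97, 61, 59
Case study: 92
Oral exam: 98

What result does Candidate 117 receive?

B

Written test: drop 57 → average of remaining 10 = 739.5/10 = 73.95
Weighted total:
  Ethics module 87.5 × 0.21 = 18.375
  Theory 85.5 × 0.06 = 5.13
  Practical 83 × 0.33 = 27.39
  Safety assessment 90.5 × 0.06 = 5.43
  Skills demo 52 × 0.1 = 5.2
  Written test 73.95 × 0.07 = 5.1765
  Case study 92 × 0.07 = 6.44
  Oral exam 98 × 0.1 = 9.8
Sum = 82.9415
82.9415 is ≥ 82 and < 86 → B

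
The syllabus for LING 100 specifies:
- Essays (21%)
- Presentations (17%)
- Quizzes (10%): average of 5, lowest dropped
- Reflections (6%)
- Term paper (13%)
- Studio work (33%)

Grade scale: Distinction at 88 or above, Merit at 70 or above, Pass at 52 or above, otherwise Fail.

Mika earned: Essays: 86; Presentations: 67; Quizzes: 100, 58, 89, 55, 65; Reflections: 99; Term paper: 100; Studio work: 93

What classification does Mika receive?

Merit

Quizzes: drop 55 → average of remaining 4 = 312/4 = 78
Weighted total:
  Essays 86 × 0.21 = 18.06
  Presentations 67 × 0.17 = 11.39
  Quizzes 78 × 0.1 = 7.8
  Reflections 99 × 0.06 = 5.94
  Term paper 100 × 0.13 = 13
  Studio work 93 × 0.33 = 30.69
Sum = 86.88
86.88 is ≥ 70 and < 88 → Merit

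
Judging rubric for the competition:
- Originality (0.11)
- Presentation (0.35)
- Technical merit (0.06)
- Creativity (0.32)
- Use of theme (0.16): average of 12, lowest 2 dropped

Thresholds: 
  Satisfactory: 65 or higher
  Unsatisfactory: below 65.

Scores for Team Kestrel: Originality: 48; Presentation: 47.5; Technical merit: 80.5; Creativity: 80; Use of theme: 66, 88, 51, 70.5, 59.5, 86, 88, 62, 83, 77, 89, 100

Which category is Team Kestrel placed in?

Satisfactory

Use of theme: drop 51, 59.5 → average of remaining 10 = 809.5/10 = 80.95
Weighted total:
  Originality 48 × 0.11 = 5.28
  Presentation 47.5 × 0.35 = 16.625
  Technical merit 80.5 × 0.06 = 4.83
  Creativity 80 × 0.32 = 25.6
  Use of theme 80.95 × 0.16 = 12.952
Sum = 65.287
65.287 ≥ 65 → Satisfactory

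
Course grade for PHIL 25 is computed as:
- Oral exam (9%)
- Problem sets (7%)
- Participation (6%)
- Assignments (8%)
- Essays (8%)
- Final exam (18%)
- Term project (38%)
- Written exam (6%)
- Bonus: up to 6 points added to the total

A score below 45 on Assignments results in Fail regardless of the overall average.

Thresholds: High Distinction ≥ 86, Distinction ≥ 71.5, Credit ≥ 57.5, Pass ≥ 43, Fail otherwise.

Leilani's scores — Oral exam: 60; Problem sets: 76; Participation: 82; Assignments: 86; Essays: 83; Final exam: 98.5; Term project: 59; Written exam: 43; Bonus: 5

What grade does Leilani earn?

Assignments score 86 ≥ 45: minimum met.
Weighted total:
  Oral exam 60 × 0.09 = 5.4
  Problem sets 76 × 0.07 = 5.32
  Participation 82 × 0.06 = 4.92
  Assignments 86 × 0.08 = 6.88
  Essays 83 × 0.08 = 6.64
  Final exam 98.5 × 0.18 = 17.73
  Term project 59 × 0.38 = 22.42
  Written exam 43 × 0.06 = 2.58
Sum = 71.89
Bonus: 71.89 + 5 = 76.89
76.89 is ≥ 71.5 and < 86 → Distinction

Distinction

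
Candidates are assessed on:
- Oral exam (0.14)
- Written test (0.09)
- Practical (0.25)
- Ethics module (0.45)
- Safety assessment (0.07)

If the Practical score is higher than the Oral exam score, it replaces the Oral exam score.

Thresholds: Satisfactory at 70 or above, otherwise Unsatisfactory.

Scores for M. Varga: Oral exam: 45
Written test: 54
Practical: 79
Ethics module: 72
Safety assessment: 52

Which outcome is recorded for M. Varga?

Satisfactory

Practical (79) > Oral exam (45), so Oral exam counts as 79.
Weighted total:
  Oral exam 79 × 0.14 = 11.06
  Written test 54 × 0.09 = 4.86
  Practical 79 × 0.25 = 19.75
  Ethics module 72 × 0.45 = 32.4
  Safety assessment 52 × 0.07 = 3.64
Sum = 71.71
71.71 ≥ 70 → Satisfactory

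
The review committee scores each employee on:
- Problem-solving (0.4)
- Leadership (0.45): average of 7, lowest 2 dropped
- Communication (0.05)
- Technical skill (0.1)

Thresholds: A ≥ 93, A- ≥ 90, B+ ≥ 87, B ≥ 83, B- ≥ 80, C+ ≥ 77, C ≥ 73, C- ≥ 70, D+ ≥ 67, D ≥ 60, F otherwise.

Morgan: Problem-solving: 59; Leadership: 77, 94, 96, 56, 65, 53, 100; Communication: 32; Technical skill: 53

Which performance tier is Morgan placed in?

D+

Leadership: drop 53, 56 → average of remaining 5 = 432/5 = 86.4
Weighted total:
  Problem-solving 59 × 0.4 = 23.6
  Leadership 86.4 × 0.45 = 38.88
  Communication 32 × 0.05 = 1.6
  Technical skill 53 × 0.1 = 5.3
Sum = 69.38
69.38 is ≥ 67 and < 70 → D+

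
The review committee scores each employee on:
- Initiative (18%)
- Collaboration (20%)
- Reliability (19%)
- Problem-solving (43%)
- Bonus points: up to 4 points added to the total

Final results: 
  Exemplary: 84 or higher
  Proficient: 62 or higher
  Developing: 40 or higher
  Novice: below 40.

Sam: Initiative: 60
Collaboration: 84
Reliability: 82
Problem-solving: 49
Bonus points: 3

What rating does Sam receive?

Weighted total:
  Initiative 60 × 0.18 = 10.8
  Collaboration 84 × 0.2 = 16.8
  Reliability 82 × 0.19 = 15.58
  Problem-solving 49 × 0.43 = 21.07
Sum = 64.25
Bonus points: 64.25 + 3 = 67.25
67.25 is ≥ 62 and < 84 → Proficient

Proficient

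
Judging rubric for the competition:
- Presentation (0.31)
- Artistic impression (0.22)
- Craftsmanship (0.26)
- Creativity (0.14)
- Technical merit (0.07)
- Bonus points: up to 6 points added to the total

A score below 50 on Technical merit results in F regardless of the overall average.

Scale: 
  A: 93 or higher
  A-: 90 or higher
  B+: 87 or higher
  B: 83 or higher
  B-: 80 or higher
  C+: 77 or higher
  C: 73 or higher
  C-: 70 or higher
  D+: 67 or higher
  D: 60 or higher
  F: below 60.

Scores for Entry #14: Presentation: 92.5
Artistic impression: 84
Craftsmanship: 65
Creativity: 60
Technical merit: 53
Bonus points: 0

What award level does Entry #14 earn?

Technical merit score 53 ≥ 50: minimum met.
Weighted total:
  Presentation 92.5 × 0.31 = 28.675
  Artistic impression 84 × 0.22 = 18.48
  Craftsmanship 65 × 0.26 = 16.9
  Creativity 60 × 0.14 = 8.4
  Technical merit 53 × 0.07 = 3.71
Sum = 76.165
Bonus points: 76.165 + 0 = 76.165
76.165 is ≥ 73 and < 77 → C

C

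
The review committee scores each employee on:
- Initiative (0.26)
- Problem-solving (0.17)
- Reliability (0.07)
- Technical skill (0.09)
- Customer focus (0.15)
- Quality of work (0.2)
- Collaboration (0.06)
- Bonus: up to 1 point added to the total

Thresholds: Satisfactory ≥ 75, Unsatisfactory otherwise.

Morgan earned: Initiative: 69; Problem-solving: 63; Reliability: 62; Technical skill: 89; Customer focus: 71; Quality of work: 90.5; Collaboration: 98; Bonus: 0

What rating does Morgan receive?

Weighted total:
  Initiative 69 × 0.26 = 17.94
  Problem-solving 63 × 0.17 = 10.71
  Reliability 62 × 0.07 = 4.34
  Technical skill 89 × 0.09 = 8.01
  Customer focus 71 × 0.15 = 10.65
  Quality of work 90.5 × 0.2 = 18.1
  Collaboration 98 × 0.06 = 5.88
Sum = 75.63
Bonus: 75.63 + 0 = 75.63
75.63 ≥ 75 → Satisfactory

Satisfactory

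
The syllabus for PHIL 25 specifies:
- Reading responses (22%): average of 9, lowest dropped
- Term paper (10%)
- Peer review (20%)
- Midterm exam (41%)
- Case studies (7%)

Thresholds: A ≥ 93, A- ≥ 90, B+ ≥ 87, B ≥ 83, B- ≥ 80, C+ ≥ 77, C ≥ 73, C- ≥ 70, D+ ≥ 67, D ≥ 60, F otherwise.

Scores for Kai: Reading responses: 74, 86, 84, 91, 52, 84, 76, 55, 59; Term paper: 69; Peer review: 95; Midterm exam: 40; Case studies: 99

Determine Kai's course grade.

Reading responses: drop 52 → average of remaining 8 = 609/8 = 76.125
Weighted total:
  Reading responses 76.125 × 0.22 = 16.7475
  Term paper 69 × 0.1 = 6.9
  Peer review 95 × 0.2 = 19
  Midterm exam 40 × 0.41 = 16.4
  Case studies 99 × 0.07 = 6.93
Sum = 65.9775
65.9775 is ≥ 60 and < 67 → D

D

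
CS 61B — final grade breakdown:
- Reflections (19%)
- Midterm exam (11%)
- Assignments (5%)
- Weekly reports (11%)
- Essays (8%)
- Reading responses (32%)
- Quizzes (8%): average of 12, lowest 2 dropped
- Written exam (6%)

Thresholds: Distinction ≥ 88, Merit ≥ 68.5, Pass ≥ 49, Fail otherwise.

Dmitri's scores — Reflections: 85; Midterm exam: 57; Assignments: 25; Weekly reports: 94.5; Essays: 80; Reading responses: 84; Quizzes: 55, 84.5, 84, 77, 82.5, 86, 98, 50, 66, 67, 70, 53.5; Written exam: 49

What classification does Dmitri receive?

Merit

Quizzes: drop 50, 53.5 → average of remaining 10 = 770/10 = 77
Weighted total:
  Reflections 85 × 0.19 = 16.15
  Midterm exam 57 × 0.11 = 6.27
  Assignments 25 × 0.05 = 1.25
  Weekly reports 94.5 × 0.11 = 10.395
  Essays 80 × 0.08 = 6.4
  Reading responses 84 × 0.32 = 26.88
  Quizzes 77 × 0.08 = 6.16
  Written exam 49 × 0.06 = 2.94
Sum = 76.445
76.445 is ≥ 68.5 and < 88 → Merit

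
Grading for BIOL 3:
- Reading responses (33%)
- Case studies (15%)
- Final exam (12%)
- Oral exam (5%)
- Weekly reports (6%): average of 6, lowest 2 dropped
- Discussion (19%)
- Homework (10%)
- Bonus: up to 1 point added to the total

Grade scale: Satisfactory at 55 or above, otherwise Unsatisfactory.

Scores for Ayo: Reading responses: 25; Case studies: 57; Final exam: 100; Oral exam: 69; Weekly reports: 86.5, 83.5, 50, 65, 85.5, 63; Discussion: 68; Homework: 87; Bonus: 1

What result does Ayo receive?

Weekly reports: drop 50, 63 → average of remaining 4 = 320.5/4 = 80.125
Weighted total:
  Reading responses 25 × 0.33 = 8.25
  Case studies 57 × 0.15 = 8.55
  Final exam 100 × 0.12 = 12
  Oral exam 69 × 0.05 = 3.45
  Weekly reports 80.125 × 0.06 = 4.8075
  Discussion 68 × 0.19 = 12.92
  Homework 87 × 0.1 = 8.7
Sum = 58.6775
Bonus: 58.6775 + 1 = 59.6775
59.6775 ≥ 55 → Satisfactory

Satisfactory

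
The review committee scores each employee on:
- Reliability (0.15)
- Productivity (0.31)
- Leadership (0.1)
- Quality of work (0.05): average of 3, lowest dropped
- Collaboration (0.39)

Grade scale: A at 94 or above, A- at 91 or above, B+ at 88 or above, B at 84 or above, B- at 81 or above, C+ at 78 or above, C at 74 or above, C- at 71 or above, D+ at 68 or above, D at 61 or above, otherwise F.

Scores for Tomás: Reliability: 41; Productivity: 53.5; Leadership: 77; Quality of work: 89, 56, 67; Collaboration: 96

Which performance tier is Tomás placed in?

C-

Quality of work: drop 56 → average of remaining 2 = 156/2 = 78
Weighted total:
  Reliability 41 × 0.15 = 6.15
  Productivity 53.5 × 0.31 = 16.585
  Leadership 77 × 0.1 = 7.7
  Quality of work 78 × 0.05 = 3.9
  Collaboration 96 × 0.39 = 37.44
Sum = 71.775
71.775 is ≥ 71 and < 74 → C-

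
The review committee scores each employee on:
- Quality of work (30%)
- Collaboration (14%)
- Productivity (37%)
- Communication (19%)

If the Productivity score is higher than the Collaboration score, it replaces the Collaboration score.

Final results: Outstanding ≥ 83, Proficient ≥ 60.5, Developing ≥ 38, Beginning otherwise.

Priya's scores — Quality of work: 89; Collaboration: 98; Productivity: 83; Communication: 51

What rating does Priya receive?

Proficient

Productivity (83) ≤ Collaboration (98), so Collaboration stays at 98.
Weighted total:
  Quality of work 89 × 0.3 = 26.7
  Collaboration 98 × 0.14 = 13.72
  Productivity 83 × 0.37 = 30.71
  Communication 51 × 0.19 = 9.69
Sum = 80.82
80.82 is ≥ 60.5 and < 83 → Proficient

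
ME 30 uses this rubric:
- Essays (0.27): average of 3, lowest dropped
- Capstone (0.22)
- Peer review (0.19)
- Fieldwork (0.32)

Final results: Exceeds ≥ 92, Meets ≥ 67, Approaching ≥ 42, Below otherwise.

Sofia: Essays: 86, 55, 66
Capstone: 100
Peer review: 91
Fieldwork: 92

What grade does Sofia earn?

Meets

Essays: drop 55 → average of remaining 2 = 152/2 = 76
Weighted total:
  Essays 76 × 0.27 = 20.52
  Capstone 100 × 0.22 = 22
  Peer review 91 × 0.19 = 17.29
  Fieldwork 92 × 0.32 = 29.44
Sum = 89.25
89.25 is ≥ 67 and < 92 → Meets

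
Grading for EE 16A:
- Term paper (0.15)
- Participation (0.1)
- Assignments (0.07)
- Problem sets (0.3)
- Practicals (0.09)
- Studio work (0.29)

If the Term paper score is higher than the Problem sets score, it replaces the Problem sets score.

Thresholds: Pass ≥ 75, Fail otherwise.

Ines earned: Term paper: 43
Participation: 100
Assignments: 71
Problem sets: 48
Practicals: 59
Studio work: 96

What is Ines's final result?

Fail

Term paper (43) ≤ Problem sets (48), so Problem sets stays at 48.
Weighted total:
  Term paper 43 × 0.15 = 6.45
  Participation 100 × 0.1 = 10
  Assignments 71 × 0.07 = 4.97
  Problem sets 48 × 0.3 = 14.4
  Practicals 59 × 0.09 = 5.31
  Studio work 96 × 0.29 = 27.84
Sum = 68.97
68.97 < 75 → Fail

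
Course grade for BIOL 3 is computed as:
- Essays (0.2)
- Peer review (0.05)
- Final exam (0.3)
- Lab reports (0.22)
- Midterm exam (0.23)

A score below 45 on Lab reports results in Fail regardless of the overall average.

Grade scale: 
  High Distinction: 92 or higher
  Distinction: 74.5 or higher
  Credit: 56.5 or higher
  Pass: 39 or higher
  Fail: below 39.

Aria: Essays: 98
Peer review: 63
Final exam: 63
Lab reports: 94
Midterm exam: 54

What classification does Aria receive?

Lab reports score 94 ≥ 45: minimum met.
Weighted total:
  Essays 98 × 0.2 = 19.6
  Peer review 63 × 0.05 = 3.15
  Final exam 63 × 0.3 = 18.9
  Lab reports 94 × 0.22 = 20.68
  Midterm exam 54 × 0.23 = 12.42
Sum = 74.75
74.75 is ≥ 74.5 and < 92 → Distinction

Distinction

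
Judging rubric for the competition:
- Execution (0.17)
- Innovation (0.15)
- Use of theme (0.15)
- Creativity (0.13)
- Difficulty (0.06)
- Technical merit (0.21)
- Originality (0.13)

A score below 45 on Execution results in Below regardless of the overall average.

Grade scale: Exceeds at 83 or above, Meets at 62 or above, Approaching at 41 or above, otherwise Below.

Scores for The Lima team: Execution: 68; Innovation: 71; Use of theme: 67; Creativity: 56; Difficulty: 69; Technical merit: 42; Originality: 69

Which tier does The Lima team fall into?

Execution score 68 ≥ 45: minimum met.
Weighted total:
  Execution 68 × 0.17 = 11.56
  Innovation 71 × 0.15 = 10.65
  Use of theme 67 × 0.15 = 10.05
  Creativity 56 × 0.13 = 7.28
  Difficulty 69 × 0.06 = 4.14
  Technical merit 42 × 0.21 = 8.82
  Originality 69 × 0.13 = 8.97
Sum = 61.47
61.47 is ≥ 41 and < 62 → Approaching

Approaching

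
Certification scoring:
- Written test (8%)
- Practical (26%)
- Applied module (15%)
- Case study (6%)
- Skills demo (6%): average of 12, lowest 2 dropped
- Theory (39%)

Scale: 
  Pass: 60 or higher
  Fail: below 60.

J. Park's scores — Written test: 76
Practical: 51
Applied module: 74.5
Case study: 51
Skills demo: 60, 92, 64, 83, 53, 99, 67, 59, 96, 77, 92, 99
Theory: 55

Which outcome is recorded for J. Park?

Skills demo: drop 53, 59 → average of remaining 10 = 829/10 = 82.9
Weighted total:
  Written test 76 × 0.08 = 6.08
  Practical 51 × 0.26 = 13.26
  Applied module 74.5 × 0.15 = 11.175
  Case study 51 × 0.06 = 3.06
  Skills demo 82.9 × 0.06 = 4.974
  Theory 55 × 0.39 = 21.45
Sum = 59.999
59.999 < 60 → Fail

Fail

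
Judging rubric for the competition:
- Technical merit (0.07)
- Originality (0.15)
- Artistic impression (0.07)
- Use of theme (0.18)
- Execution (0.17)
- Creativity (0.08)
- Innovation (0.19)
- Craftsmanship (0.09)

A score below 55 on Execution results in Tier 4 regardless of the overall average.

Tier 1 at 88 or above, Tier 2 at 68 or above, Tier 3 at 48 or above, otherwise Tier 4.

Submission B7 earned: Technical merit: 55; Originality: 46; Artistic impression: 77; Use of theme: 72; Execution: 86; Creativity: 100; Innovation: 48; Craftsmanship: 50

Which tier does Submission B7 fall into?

Tier 3

Execution score 86 ≥ 55: minimum met.
Weighted total:
  Technical merit 55 × 0.07 = 3.85
  Originality 46 × 0.15 = 6.9
  Artistic impression 77 × 0.07 = 5.39
  Use of theme 72 × 0.18 = 12.96
  Execution 86 × 0.17 = 14.62
  Creativity 100 × 0.08 = 8
  Innovation 48 × 0.19 = 9.12
  Craftsmanship 50 × 0.09 = 4.5
Sum = 65.34
65.34 is ≥ 48 and < 68 → Tier 3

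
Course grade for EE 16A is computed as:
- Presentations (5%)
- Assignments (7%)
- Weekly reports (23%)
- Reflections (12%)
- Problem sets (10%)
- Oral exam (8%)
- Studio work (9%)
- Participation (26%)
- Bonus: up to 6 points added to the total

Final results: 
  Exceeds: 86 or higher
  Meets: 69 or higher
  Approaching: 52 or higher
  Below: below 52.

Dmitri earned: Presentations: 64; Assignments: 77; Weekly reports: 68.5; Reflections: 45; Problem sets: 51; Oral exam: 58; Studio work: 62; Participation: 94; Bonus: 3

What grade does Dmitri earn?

Weighted total:
  Presentations 64 × 0.05 = 3.2
  Assignments 77 × 0.07 = 5.39
  Weekly reports 68.5 × 0.23 = 15.755
  Reflections 45 × 0.12 = 5.4
  Problem sets 51 × 0.1 = 5.1
  Oral exam 58 × 0.08 = 4.64
  Studio work 62 × 0.09 = 5.58
  Participation 94 × 0.26 = 24.44
Sum = 69.505
Bonus: 69.505 + 3 = 72.505
72.505 is ≥ 69 and < 86 → Meets

Meets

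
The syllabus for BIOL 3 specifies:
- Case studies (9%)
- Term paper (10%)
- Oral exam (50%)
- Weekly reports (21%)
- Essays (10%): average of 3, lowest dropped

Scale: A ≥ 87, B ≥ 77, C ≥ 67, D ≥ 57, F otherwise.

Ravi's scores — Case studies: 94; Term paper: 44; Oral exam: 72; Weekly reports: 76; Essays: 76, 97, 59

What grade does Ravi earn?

C

Essays: drop 59 → average of remaining 2 = 173/2 = 86.5
Weighted total:
  Case studies 94 × 0.09 = 8.46
  Term paper 44 × 0.1 = 4.4
  Oral exam 72 × 0.5 = 36
  Weekly reports 76 × 0.21 = 15.96
  Essays 86.5 × 0.1 = 8.65
Sum = 73.47
73.47 is ≥ 67 and < 77 → C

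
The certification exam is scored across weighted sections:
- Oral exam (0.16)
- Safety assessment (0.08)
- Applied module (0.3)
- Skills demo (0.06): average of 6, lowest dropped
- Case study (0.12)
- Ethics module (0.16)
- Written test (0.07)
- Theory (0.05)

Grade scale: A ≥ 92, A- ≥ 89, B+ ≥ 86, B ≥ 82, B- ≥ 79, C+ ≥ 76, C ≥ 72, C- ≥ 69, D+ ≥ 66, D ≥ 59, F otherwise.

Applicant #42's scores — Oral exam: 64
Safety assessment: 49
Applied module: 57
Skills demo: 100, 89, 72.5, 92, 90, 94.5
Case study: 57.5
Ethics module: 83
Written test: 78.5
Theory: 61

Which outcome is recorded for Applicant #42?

Skills demo: drop 72.5 → average of remaining 5 = 465.5/5 = 93.1
Weighted total:
  Oral exam 64 × 0.16 = 10.24
  Safety assessment 49 × 0.08 = 3.92
  Applied module 57 × 0.3 = 17.1
  Skills demo 93.1 × 0.06 = 5.586
  Case study 57.5 × 0.12 = 6.9
  Ethics module 83 × 0.16 = 13.28
  Written test 78.5 × 0.07 = 5.495
  Theory 61 × 0.05 = 3.05
Sum = 65.571
65.571 is ≥ 59 and < 66 → D

D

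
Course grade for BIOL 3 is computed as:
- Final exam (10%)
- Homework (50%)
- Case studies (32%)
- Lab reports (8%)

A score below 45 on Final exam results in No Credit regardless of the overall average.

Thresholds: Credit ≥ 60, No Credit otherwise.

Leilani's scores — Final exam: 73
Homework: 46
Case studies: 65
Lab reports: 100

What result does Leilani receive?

Final exam score 73 ≥ 45: minimum met.
Weighted total:
  Final exam 73 × 0.1 = 7.3
  Homework 46 × 0.5 = 23
  Case studies 65 × 0.32 = 20.8
  Lab reports 100 × 0.08 = 8
Sum = 59.1
59.1 < 60 → No Credit

No Credit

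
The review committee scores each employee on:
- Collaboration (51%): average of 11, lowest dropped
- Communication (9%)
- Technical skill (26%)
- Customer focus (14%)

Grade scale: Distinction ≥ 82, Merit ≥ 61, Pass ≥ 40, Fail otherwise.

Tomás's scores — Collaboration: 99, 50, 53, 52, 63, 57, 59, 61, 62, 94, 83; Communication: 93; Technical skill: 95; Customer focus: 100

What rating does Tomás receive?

Collaboration: drop 50 → average of remaining 10 = 683/10 = 68.3
Weighted total:
  Collaboration 68.3 × 0.51 = 34.833
  Communication 93 × 0.09 = 8.37
  Technical skill 95 × 0.26 = 24.7
  Customer focus 100 × 0.14 = 14
Sum = 81.903
81.903 is ≥ 61 and < 82 → Merit

Merit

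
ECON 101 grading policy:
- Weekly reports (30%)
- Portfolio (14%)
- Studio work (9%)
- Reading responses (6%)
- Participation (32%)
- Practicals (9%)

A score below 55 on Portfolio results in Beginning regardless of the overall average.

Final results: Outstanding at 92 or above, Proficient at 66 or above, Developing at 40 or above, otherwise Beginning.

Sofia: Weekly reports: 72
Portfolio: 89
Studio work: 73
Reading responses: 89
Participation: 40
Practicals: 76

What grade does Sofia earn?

Developing

Portfolio score 89 ≥ 55: minimum met.
Weighted total:
  Weekly reports 72 × 0.3 = 21.6
  Portfolio 89 × 0.14 = 12.46
  Studio work 73 × 0.09 = 6.57
  Reading responses 89 × 0.06 = 5.34
  Participation 40 × 0.32 = 12.8
  Practicals 76 × 0.09 = 6.84
Sum = 65.61
65.61 is ≥ 40 and < 66 → Developing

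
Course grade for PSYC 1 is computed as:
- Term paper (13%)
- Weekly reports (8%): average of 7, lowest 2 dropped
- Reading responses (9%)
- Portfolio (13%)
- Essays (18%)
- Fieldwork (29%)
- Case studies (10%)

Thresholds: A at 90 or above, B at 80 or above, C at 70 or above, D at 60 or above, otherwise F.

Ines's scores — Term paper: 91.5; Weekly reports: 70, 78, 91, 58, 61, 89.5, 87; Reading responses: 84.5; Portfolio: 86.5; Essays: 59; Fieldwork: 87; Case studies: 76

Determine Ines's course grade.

Weekly reports: drop 58, 61 → average of remaining 5 = 415.5/5 = 83.1
Weighted total:
  Term paper 91.5 × 0.13 = 11.895
  Weekly reports 83.1 × 0.08 = 6.648
  Reading responses 84.5 × 0.09 = 7.605
  Portfolio 86.5 × 0.13 = 11.245
  Essays 59 × 0.18 = 10.62
  Fieldwork 87 × 0.29 = 25.23
  Case studies 76 × 0.1 = 7.6
Sum = 80.843
80.843 is ≥ 80 and < 90 → B

B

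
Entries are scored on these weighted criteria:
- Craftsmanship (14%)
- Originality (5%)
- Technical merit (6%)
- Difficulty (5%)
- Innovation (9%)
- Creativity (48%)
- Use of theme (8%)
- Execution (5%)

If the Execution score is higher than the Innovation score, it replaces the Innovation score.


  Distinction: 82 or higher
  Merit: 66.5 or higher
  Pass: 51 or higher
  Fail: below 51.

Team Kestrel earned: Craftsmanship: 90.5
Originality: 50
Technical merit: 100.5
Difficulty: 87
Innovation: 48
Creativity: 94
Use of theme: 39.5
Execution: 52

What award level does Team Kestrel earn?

Merit

Execution (52) > Innovation (48), so Innovation counts as 52.
Weighted total:
  Craftsmanship 90.5 × 0.14 = 12.67
  Originality 50 × 0.05 = 2.5
  Technical merit 100.5 × 0.06 = 6.03
  Difficulty 87 × 0.05 = 4.35
  Innovation 52 × 0.09 = 4.68
  Creativity 94 × 0.48 = 45.12
  Use of theme 39.5 × 0.08 = 3.16
  Execution 52 × 0.05 = 2.6
Sum = 81.11
81.11 is ≥ 66.5 and < 82 → Merit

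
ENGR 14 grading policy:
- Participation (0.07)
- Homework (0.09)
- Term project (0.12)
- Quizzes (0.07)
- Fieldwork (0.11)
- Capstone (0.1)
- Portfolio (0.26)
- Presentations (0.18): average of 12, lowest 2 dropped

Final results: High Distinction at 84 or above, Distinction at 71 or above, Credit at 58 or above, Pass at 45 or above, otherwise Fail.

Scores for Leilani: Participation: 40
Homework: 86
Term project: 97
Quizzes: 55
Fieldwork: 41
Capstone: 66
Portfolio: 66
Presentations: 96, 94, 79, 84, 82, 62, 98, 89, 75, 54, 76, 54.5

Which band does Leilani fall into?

Presentations: drop 54, 54.5 → average of remaining 10 = 835/10 = 83.5
Weighted total:
  Participation 40 × 0.07 = 2.8
  Homework 86 × 0.09 = 7.74
  Term project 97 × 0.12 = 11.64
  Quizzes 55 × 0.07 = 3.85
  Fieldwork 41 × 0.11 = 4.51
  Capstone 66 × 0.1 = 6.6
  Portfolio 66 × 0.26 = 17.16
  Presentations 83.5 × 0.18 = 15.03
Sum = 69.33
69.33 is ≥ 58 and < 71 → Credit

Credit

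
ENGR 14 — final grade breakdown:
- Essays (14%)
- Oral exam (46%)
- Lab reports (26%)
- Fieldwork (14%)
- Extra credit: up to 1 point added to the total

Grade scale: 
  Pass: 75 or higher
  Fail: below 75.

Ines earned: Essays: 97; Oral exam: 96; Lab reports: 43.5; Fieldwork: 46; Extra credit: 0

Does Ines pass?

Weighted total:
  Essays 97 × 0.14 = 13.58
  Oral exam 96 × 0.46 = 44.16
  Lab reports 43.5 × 0.26 = 11.31
  Fieldwork 46 × 0.14 = 6.44
Sum = 75.49
Extra credit: 75.49 + 0 = 75.49
75.49 ≥ 75 → Pass

Pass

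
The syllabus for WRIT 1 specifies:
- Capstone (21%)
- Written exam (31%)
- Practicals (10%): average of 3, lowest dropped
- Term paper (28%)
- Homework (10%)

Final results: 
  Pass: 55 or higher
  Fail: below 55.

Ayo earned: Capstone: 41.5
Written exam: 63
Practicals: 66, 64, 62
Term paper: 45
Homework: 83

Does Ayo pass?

Pass

Practicals: drop 62 → average of remaining 2 = 130/2 = 65
Weighted total:
  Capstone 41.5 × 0.21 = 8.715
  Written exam 63 × 0.31 = 19.53
  Practicals 65 × 0.1 = 6.5
  Term paper 45 × 0.28 = 12.6
  Homework 83 × 0.1 = 8.3
Sum = 55.645
55.645 ≥ 55 → Pass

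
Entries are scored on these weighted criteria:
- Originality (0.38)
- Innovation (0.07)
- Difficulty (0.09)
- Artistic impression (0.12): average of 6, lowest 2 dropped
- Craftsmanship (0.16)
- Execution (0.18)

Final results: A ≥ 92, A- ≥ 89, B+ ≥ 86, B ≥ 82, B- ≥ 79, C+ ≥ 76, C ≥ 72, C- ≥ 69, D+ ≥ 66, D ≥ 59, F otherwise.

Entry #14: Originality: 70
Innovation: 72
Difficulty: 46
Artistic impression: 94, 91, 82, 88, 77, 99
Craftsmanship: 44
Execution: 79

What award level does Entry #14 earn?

D+

Artistic impression: drop 77, 82 → average of remaining 4 = 372/4 = 93
Weighted total:
  Originality 70 × 0.38 = 26.6
  Innovation 72 × 0.07 = 5.04
  Difficulty 46 × 0.09 = 4.14
  Artistic impression 93 × 0.12 = 11.16
  Craftsmanship 44 × 0.16 = 7.04
  Execution 79 × 0.18 = 14.22
Sum = 68.2
68.2 is ≥ 66 and < 69 → D+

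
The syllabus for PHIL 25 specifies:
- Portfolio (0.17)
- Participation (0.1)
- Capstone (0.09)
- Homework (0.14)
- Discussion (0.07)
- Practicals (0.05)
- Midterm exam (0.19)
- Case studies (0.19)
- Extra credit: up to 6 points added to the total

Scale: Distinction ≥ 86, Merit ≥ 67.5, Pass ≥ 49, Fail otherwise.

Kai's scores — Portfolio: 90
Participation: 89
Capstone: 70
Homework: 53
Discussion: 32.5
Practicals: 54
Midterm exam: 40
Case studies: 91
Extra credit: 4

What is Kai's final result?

Weighted total:
  Portfolio 90 × 0.17 = 15.3
  Participation 89 × 0.1 = 8.9
  Capstone 70 × 0.09 = 6.3
  Homework 53 × 0.14 = 7.42
  Discussion 32.5 × 0.07 = 2.275
  Practicals 54 × 0.05 = 2.7
  Midterm exam 40 × 0.19 = 7.6
  Case studies 91 × 0.19 = 17.29
Sum = 67.785
Extra credit: 67.785 + 4 = 71.785
71.785 is ≥ 67.5 and < 86 → Merit

Merit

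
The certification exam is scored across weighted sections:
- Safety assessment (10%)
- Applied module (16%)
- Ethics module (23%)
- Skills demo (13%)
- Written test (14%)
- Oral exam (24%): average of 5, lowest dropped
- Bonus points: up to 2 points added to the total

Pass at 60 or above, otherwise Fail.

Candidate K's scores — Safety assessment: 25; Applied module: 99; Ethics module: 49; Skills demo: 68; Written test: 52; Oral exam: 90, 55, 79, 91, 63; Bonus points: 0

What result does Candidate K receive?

Pass

Oral exam: drop 55 → average of remaining 4 = 323/4 = 80.75
Weighted total:
  Safety assessment 25 × 0.1 = 2.5
  Applied module 99 × 0.16 = 15.84
  Ethics module 49 × 0.23 = 11.27
  Skills demo 68 × 0.13 = 8.84
  Written test 52 × 0.14 = 7.28
  Oral exam 80.75 × 0.24 = 19.38
Sum = 65.11
Bonus points: 65.11 + 0 = 65.11
65.11 ≥ 60 → Pass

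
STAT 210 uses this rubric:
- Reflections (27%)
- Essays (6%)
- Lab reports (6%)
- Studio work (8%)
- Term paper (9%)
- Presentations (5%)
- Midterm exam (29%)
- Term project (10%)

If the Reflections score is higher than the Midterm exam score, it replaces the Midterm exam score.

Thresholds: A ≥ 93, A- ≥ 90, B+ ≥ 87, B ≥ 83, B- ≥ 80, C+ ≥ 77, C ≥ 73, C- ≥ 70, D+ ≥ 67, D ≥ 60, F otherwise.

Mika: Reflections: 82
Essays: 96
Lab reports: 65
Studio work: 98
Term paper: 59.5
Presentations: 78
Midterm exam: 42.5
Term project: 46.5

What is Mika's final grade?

Reflections (82) > Midterm exam (42.5), so Midterm exam counts as 82.
Weighted total:
  Reflections 82 × 0.27 = 22.14
  Essays 96 × 0.06 = 5.76
  Lab reports 65 × 0.06 = 3.9
  Studio work 98 × 0.08 = 7.84
  Term paper 59.5 × 0.09 = 5.355
  Presentations 78 × 0.05 = 3.9
  Midterm exam 82 × 0.29 = 23.78
  Term project 46.5 × 0.1 = 4.65
Sum = 77.325
77.325 is ≥ 77 and < 80 → C+

C+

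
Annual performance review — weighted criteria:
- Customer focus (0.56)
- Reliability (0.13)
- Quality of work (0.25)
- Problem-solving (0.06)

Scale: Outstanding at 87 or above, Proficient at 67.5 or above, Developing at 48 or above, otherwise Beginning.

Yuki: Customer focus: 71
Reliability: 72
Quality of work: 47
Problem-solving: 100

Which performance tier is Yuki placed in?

Developing

Weighted total:
  Customer focus 71 × 0.56 = 39.76
  Reliability 72 × 0.13 = 9.36
  Quality of work 47 × 0.25 = 11.75
  Problem-solving 100 × 0.06 = 6
Sum = 66.87
66.87 is ≥ 48 and < 67.5 → Developing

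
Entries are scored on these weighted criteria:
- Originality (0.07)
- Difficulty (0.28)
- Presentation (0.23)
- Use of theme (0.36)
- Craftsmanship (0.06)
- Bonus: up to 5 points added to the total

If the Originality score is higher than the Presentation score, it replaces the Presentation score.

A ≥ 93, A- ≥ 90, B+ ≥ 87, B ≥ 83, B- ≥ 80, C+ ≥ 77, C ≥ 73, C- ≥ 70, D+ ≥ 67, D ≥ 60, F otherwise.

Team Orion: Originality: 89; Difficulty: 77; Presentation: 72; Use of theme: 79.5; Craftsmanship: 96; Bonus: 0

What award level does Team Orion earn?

Originality (89) > Presentation (72), so Presentation counts as 89.
Weighted total:
  Originality 89 × 0.07 = 6.23
  Difficulty 77 × 0.28 = 21.56
  Presentation 89 × 0.23 = 20.47
  Use of theme 79.5 × 0.36 = 28.62
  Craftsmanship 96 × 0.06 = 5.76
Sum = 82.64
Bonus: 82.64 + 0 = 82.64
82.64 is ≥ 80 and < 83 → B-

B-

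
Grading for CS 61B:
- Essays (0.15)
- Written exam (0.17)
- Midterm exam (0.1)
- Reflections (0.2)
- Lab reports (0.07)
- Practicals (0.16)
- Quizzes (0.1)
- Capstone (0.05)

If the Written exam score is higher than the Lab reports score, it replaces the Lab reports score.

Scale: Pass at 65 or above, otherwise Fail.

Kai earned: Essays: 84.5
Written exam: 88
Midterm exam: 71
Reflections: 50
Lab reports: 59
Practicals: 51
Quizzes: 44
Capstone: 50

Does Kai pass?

Pass

Written exam (88) > Lab reports (59), so Lab reports counts as 88.
Weighted total:
  Essays 84.5 × 0.15 = 12.675
  Written exam 88 × 0.17 = 14.96
  Midterm exam 71 × 0.1 = 7.1
  Reflections 50 × 0.2 = 10
  Lab reports 88 × 0.07 = 6.16
  Practicals 51 × 0.16 = 8.16
  Quizzes 44 × 0.1 = 4.4
  Capstone 50 × 0.05 = 2.5
Sum = 65.955
65.955 ≥ 65 → Pass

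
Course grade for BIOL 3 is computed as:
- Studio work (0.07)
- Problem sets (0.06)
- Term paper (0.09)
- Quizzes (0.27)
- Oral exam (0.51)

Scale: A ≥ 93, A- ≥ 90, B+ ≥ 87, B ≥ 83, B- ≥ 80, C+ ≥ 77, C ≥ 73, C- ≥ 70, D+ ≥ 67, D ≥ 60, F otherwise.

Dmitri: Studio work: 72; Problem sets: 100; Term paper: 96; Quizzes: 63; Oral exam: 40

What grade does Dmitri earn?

Weighted total:
  Studio work 72 × 0.07 = 5.04
  Problem sets 100 × 0.06 = 6
  Term paper 96 × 0.09 = 8.64
  Quizzes 63 × 0.27 = 17.01
  Oral exam 40 × 0.51 = 20.4
Sum = 57.09
57.09 < 60 → F

F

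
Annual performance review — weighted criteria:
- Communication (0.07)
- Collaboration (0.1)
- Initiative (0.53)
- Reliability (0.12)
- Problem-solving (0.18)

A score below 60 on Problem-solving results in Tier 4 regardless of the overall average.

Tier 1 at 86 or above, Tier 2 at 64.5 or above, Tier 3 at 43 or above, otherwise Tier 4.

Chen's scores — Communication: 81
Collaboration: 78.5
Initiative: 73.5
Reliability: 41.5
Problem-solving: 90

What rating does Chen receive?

Problem-solving score 90 ≥ 60: minimum met.
Weighted total:
  Communication 81 × 0.07 = 5.67
  Collaboration 78.5 × 0.1 = 7.85
  Initiative 73.5 × 0.53 = 38.955
  Reliability 41.5 × 0.12 = 4.98
  Problem-solving 90 × 0.18 = 16.2
Sum = 73.655
73.655 is ≥ 64.5 and < 86 → Tier 2

Tier 2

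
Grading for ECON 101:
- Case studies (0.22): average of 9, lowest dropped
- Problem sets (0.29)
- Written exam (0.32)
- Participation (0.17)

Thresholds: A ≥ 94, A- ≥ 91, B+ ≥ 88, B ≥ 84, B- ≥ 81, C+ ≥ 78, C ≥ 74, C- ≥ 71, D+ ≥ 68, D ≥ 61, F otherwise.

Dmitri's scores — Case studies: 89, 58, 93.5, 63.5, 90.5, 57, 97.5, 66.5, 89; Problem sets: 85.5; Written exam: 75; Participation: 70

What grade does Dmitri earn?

Case studies: drop 57 → average of remaining 8 = 647.5/8 = 80.9375
Weighted total:
  Case studies 80.9375 × 0.22 = 17.80625
  Problem sets 85.5 × 0.29 = 24.795
  Written exam 75 × 0.32 = 24
  Participation 70 × 0.17 = 11.9
Sum = 78.50125
78.50125 is ≥ 78 and < 81 → C+

C+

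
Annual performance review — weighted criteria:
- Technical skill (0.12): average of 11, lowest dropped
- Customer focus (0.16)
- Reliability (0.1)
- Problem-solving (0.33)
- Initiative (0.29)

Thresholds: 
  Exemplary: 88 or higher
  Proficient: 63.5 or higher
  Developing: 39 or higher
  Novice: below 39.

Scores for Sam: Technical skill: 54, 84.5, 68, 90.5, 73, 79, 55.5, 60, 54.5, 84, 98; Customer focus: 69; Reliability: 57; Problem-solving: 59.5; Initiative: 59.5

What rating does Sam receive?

Technical skill: drop 54 → average of remaining 10 = 747/10 = 74.7
Weighted total:
  Technical skill 74.7 × 0.12 = 8.964
  Customer focus 69 × 0.16 = 11.04
  Reliability 57 × 0.1 = 5.7
  Problem-solving 59.5 × 0.33 = 19.635
  Initiative 59.5 × 0.29 = 17.255
Sum = 62.594
62.594 is ≥ 39 and < 63.5 → Developing

Developing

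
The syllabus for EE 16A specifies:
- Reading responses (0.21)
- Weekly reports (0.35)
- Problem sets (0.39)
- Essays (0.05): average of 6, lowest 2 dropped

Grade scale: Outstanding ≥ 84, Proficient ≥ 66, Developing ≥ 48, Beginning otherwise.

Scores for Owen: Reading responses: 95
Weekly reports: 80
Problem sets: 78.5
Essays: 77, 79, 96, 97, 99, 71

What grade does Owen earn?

Proficient

Essays: drop 71, 77 → average of remaining 4 = 371/4 = 92.75
Weighted total:
  Reading responses 95 × 0.21 = 19.95
  Weekly reports 80 × 0.35 = 28
  Problem sets 78.5 × 0.39 = 30.615
  Essays 92.75 × 0.05 = 4.6375
Sum = 83.2025
83.2025 is ≥ 66 and < 84 → Proficient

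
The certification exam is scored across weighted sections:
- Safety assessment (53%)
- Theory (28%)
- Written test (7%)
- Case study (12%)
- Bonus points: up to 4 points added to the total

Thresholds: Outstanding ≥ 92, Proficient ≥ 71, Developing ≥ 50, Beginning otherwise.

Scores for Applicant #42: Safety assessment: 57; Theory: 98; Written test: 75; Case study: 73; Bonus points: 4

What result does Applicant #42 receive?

Proficient

Weighted total:
  Safety assessment 57 × 0.53 = 30.21
  Theory 98 × 0.28 = 27.44
  Written test 75 × 0.07 = 5.25
  Case study 73 × 0.12 = 8.76
Sum = 71.66
Bonus points: 71.66 + 4 = 75.66
75.66 is ≥ 71 and < 92 → Proficient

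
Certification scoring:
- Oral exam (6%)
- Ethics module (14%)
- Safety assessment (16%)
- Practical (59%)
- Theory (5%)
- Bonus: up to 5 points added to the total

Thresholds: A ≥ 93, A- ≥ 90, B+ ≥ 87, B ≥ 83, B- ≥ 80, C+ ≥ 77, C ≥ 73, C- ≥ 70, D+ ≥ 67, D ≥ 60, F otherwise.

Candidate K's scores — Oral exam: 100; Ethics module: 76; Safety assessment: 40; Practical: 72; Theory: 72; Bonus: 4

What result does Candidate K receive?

C

Weighted total:
  Oral exam 100 × 0.06 = 6
  Ethics module 76 × 0.14 = 10.64
  Safety assessment 40 × 0.16 = 6.4
  Practical 72 × 0.59 = 42.48
  Theory 72 × 0.05 = 3.6
Sum = 69.12
Bonus: 69.12 + 4 = 73.12
73.12 is ≥ 73 and < 77 → C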